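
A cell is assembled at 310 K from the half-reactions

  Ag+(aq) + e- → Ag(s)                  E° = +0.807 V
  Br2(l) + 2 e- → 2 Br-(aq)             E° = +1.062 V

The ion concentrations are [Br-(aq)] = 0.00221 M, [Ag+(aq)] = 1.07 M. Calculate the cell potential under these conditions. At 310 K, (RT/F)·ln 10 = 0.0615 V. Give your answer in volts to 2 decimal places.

+0.42 V

Since E°(Br₂/Br⁻) > E°(Ag⁺/Ag), Br₂/Br⁻ serves as the cathode.
The standard potential is +1.062 − (+0.807) = +0.255 V and the balanced reaction transfers n = 2 electrons.
The balanced reaction is Br2(l) + 2 Ag(s) → 2 Br-(aq) + 2 Ag+(aq), so Q = [Br-(aq)]^2·[Ag+(aq)]^2 = 5.59×10^−6 and log Q = −5.252.
By the Nernst equation, E = +0.255 − (0.0615/2)·(−5.252) = +0.42 V.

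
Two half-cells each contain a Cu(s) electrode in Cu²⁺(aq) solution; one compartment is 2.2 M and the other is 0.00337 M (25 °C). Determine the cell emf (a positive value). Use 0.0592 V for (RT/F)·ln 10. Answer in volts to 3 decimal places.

0.083 V

For a concentration cell E°cell = 0, since both electrodes use the same couple.
The compartment with the higher Cu²⁺(aq) concentration (2.2 M) acts as the cathode; ions are reduced there and produced at the dilute (0.00337 M) anode.
With n = 2, Ecell = −(0.0592/2)·log([dilute]/[conc]) = −(0.0592/2)·log(0.00337/2.2) = +0.083 V.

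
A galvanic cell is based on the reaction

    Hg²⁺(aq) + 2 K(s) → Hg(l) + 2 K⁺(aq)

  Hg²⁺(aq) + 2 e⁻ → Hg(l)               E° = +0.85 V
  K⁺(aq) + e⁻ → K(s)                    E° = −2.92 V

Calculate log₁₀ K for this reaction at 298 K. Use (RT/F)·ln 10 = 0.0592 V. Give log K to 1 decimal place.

log K = 127.4

The Hg²⁺/Hg couple is reduced (cathode); E°cell = +0.85 − (−2.92) = +3.77 V with n = 2.
At equilibrium E = 0, so log K = nE°cell / 0.0592 = (2)(+3.77) / 0.0592 = 127.4.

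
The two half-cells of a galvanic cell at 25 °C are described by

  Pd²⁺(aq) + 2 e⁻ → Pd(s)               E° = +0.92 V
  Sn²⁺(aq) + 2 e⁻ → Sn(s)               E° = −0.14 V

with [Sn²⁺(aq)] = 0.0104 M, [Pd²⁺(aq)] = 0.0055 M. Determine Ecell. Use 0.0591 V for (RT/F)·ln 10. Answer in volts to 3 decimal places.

The Pd²⁺/Pd couple has the more positive E°, so it is the cathode; Sn²⁺/Sn is the anode.
The standard potential is +0.92 − (−0.14) = +1.06 V and the balanced reaction transfers n = 2 electrons.
Balancing gives Pd²⁺(aq) + Sn(s) → Pd(s) + Sn²⁺(aq); hence Q = [Sn²⁺(aq)] / [Pd²⁺(aq)] = 1.89 (log Q = 0.277).
By the Nernst equation, E = +1.06 − (0.0591/2)·(0.277) = +1.052 V.

+1.052 V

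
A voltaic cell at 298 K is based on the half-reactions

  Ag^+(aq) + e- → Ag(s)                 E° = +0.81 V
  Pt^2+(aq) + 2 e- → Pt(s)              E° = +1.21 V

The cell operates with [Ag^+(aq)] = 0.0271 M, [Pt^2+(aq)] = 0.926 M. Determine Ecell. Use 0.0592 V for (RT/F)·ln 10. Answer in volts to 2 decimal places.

+0.49 V

Since E°(Pt²⁺/Pt) > E°(Ag⁺/Ag), Pt²⁺/Pt serves as the cathode.
E°cell = +1.21 − (+0.81) = +0.40 V, with n = 2 electrons transferred.
The balanced reaction is Pt^2+(aq) + 2 Ag(s) → Pt(s) + 2 Ag^+(aq), so Q = [Ag^+(aq)]^2 / [Pt^2+(aq)] = 0.000793 and log Q = −3.101.
Applying E = E° − (RT ln10/nF)·log Q gives +0.40 − (0.0592/2)(−3.101) = +0.49 V.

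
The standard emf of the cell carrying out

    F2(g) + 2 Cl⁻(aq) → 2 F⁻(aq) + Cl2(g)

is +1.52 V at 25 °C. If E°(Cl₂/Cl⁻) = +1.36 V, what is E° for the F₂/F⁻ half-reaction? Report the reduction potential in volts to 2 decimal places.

In the reaction as written the F₂/F⁻ couple is reduced (cathode) and Cl₂/Cl⁻ is oxidized (anode), so E°cell = E°(F₂/F⁻) − E°(Cl₂/Cl⁻).
E°(F₂/F⁻) = E°cell + E°(anode) = +1.52 + (+1.36) = +2.88 V.

+2.88 V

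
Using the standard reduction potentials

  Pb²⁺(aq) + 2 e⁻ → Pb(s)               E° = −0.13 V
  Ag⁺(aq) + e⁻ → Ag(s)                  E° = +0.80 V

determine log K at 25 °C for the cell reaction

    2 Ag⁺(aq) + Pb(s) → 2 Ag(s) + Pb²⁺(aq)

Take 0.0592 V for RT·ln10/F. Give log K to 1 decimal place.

log K = 31.4

The Ag⁺/Ag couple is reduced (cathode); E°cell = +0.80 − (−0.13) = +0.93 V with n = 2.
At equilibrium E = 0, so log K = nE°cell / 0.0592 = (2)(+0.93) / 0.0592 = 31.4.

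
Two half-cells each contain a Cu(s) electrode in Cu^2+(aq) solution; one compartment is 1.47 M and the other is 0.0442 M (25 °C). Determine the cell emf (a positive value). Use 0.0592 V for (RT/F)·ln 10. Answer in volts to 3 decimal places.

0.045 V

For a concentration cell E°cell = 0, since both electrodes use the same couple.
The compartment with the higher Cu^2+(aq) concentration (1.47 M) acts as the cathode; ions are reduced there and produced at the dilute (0.0442 M) anode.
With n = 2, Ecell = −(0.0592/2)·log([dilute]/[conc]) = −(0.0592/2)·log(0.0442/1.47) = +0.045 V.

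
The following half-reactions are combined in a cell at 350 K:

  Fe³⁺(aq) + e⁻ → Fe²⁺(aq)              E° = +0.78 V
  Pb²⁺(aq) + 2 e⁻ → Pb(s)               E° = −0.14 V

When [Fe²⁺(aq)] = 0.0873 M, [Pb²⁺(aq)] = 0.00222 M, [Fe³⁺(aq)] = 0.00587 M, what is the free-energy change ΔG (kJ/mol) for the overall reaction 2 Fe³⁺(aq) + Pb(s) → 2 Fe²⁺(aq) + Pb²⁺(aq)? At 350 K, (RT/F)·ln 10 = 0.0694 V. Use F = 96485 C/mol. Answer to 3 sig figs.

E°cell = +0.78 − (−0.14) = +0.92 V; the balanced reaction transfers n = 2 electrons.
Here Q = ([Fe²⁺(aq)]^2·[Pb²⁺(aq)]) / [Fe³⁺(aq)]^2 = 0.491 (log Q = −0.309), giving E = +0.92 − (0.0694/2)·(−0.309) = +0.9307 V.
Finally ΔG = −nFE = −(2)(96485 C/mol)(+0.9307 V) = −180 kJ/mol.

−180 kJ/mol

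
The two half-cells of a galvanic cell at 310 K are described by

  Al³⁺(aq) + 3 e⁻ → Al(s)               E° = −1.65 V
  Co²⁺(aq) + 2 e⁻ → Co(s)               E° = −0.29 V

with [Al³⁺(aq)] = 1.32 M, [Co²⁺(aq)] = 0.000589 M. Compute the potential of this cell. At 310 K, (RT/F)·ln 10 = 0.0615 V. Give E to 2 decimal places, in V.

+1.26 V

Co²⁺/Co is reduced (cathode, E° = −0.29 V) and Al³⁺/Al is oxidized (anode).
E°cell = E°cat − E°an = −0.29 − (−1.65) = +1.36 V; n = 6.
Balancing gives 3 Co²⁺(aq) + 2 Al(s) → 3 Co(s) + 2 Al³⁺(aq); hence Q = [Al³⁺(aq)]^2 / [Co²⁺(aq)]^3 = 8.53×10^9 (log Q = 9.931).
Applying E = E° − (RT ln10/nF)·log Q gives +1.36 − (0.0615/6)(9.931) = +1.26 V.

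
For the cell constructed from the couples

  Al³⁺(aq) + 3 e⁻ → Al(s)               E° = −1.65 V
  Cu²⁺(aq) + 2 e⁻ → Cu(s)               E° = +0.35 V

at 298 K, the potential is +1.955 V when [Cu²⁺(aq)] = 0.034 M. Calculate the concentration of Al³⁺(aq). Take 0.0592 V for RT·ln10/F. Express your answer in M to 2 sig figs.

The Cu²⁺/Cu couple has the larger reduction potential, so it is the cathode: E°cell = +0.35 − (−1.65) = +2.00 V and n = 6.
From the Nernst equation, log Q = n(E° − E)/0.0592 = 6·(+2.00 − (+1.955))/0.0592 = 4.561.
For 3 Cu²⁺(aq) + 2 Al(s) → 3 Cu(s) + 2 Al³⁺(aq), the reaction quotient is Q = [Al³⁺(aq)]^2 / [Cu²⁺(aq)]^3.
Solving for the unknown gives log [Al³⁺(aq)] = 0.078, so [Al³⁺(aq)] ≈ 1.2 M.

1.2 M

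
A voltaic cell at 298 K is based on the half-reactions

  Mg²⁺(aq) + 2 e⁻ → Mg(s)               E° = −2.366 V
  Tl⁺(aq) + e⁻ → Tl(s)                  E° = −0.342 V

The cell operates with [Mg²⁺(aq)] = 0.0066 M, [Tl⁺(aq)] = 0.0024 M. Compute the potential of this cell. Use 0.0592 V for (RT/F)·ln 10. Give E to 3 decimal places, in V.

+1.933 V

Since E°(Tl⁺/Tl) > E°(Mg²⁺/Mg), Tl⁺/Tl serves as the cathode.
E°cell = −0.342 − (−2.366) = +2.024 V, with n = 2 electrons transferred.
For the overall reaction 2 Tl⁺(aq) + Mg(s) → 2 Tl(s) + Mg²⁺(aq), Q = [Mg²⁺(aq)] / [Tl⁺(aq)]^2 = 1.15×10^3, giving log Q = 3.059.
Applying E = E° − (RT ln10/nF)·log Q gives +2.024 − (0.0592/2)(3.059) = +1.933 V.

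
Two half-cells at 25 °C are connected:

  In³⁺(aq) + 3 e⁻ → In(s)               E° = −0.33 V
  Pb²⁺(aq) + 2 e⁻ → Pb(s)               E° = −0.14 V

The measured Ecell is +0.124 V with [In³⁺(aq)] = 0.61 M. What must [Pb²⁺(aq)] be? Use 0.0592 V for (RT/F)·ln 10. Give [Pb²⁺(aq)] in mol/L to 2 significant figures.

0.0042 M

The Pb²⁺/Pb couple has the larger reduction potential, so it is the cathode: E°cell = −0.14 − (−0.33) = +0.19 V and n = 6.
From the Nernst equation, log Q = n(E° − E)/0.0592 = 6·(+0.19 − (+0.124))/0.0592 = 6.689.
Balancing electrons gives 3 Pb²⁺(aq) + 2 In(s) → 3 Pb(s) + 2 In³⁺(aq); thus Q = [In³⁺(aq)]^2 / [Pb²⁺(aq)]^3.
Substituting the known concentrations and solving, log [Pb²⁺(aq)] = −2.373 and [Pb²⁺(aq)] = 0.0042 M.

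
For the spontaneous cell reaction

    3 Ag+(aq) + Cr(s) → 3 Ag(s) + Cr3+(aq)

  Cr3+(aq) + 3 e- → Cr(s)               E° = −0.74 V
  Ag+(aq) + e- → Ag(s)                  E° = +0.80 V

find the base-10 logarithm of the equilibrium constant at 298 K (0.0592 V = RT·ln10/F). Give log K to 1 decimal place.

The Ag⁺/Ag couple is reduced (cathode); E°cell = +0.80 − (−0.74) = +1.54 V with n = 3.
At equilibrium E = 0, so log K = nE°cell / 0.0592 = (3)(+1.54) / 0.0592 = 78.0.

log K = 78.0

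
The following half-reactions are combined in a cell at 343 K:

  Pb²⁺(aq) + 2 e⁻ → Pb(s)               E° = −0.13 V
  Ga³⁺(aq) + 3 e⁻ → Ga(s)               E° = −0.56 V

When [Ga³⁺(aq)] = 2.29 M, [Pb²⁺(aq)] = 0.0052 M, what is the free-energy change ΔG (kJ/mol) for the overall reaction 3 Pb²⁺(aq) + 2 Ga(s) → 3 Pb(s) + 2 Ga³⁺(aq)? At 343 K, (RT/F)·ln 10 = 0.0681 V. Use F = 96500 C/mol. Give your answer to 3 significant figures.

The standard cell potential is −0.13 − (−0.56) = +0.43 V, with n = 6 electrons in the balanced equation.
Q = [Ga³⁺(aq)]^2 / [Pb²⁺(aq)]^3 = 3.73×10^7, so log Q = 7.572 and E = +0.43 − (0.0681/6)(7.572) = +0.3441 V.
Then ΔG = −nFE = −6 × 96500 × +0.3441 J/mol = −199 kJ/mol.

−199 kJ/mol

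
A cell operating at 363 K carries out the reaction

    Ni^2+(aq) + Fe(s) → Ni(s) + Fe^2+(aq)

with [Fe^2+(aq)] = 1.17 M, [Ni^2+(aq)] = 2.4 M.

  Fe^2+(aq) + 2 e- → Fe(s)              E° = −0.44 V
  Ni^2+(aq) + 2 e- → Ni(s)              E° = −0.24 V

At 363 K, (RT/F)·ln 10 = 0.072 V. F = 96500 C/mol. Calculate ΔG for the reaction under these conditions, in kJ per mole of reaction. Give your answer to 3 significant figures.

−40.8 kJ/mol

The standard cell potential is −0.24 − (−0.44) = +0.20 V, with n = 2 electrons in the balanced equation.
Here Q = [Fe^2+(aq)] / [Ni^2+(aq)] = 0.487 (log Q = −0.312), giving E = +0.20 − (0.072/2)·(−0.312) = +0.2112 V.
Then ΔG = −nFE = −2 × 96500 × +0.2112 J/mol = −40.8 kJ/mol.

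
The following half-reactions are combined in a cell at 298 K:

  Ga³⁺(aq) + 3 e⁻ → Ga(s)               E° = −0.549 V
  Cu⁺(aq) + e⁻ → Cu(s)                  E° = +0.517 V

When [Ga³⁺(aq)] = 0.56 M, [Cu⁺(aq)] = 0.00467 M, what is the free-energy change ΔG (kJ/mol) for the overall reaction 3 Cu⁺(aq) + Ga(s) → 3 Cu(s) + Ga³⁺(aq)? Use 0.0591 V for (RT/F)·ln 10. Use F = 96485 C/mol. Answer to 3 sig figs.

−270 kJ/mol

With Cu⁺/Cu reduced at the cathode, E°cell = +0.517 − (−0.549) = +1.066 V and n = 3.
The reaction quotient is [Ga³⁺(aq)] / [Cu⁺(aq)]^3 = 5.5×10^6; by Nernst, E = +1.066 − (0.0591/3)(6.740) = +0.9332 V.
Then ΔG = −nFE = −3 × 96485 × +0.9332 J/mol = −270 kJ/mol.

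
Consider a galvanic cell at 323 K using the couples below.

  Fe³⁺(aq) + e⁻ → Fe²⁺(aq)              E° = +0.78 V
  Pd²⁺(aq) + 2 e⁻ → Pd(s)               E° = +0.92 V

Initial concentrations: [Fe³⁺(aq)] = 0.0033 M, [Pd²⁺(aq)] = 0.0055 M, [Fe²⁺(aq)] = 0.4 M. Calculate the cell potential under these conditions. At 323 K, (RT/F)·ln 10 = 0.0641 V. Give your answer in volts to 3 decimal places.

+0.201 V

The Pd²⁺/Pd couple has the more positive E°, so it is the cathode; Fe³⁺/Fe²⁺ is the anode.
The standard potential is +0.92 − (+0.78) = +0.14 V and the balanced reaction transfers n = 2 electrons.
Balancing gives Pd²⁺(aq) + 2 Fe²⁺(aq) → Pd(s) + 2 Fe³⁺(aq); hence Q = [Fe³⁺(aq)]^2 / ([Pd²⁺(aq)]·[Fe²⁺(aq)]^2) = 0.0124 (log Q = −1.907).
E = E° − (0.0641/n)·log Q = +0.14 − (0.0641/2)(−1.907) = +0.201 V.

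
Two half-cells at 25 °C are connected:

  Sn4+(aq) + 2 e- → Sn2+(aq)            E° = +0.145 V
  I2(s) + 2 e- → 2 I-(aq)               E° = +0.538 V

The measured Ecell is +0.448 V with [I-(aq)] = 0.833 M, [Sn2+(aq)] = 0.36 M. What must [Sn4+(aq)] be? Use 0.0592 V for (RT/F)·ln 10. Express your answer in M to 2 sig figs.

0.0072 M

I₂/I⁻ is the cathode (higher E°); E°cell = +0.538 − (+0.145) = +0.393 V with n = 2.
Rearranging E = E° − (0.0592/n)·log Q gives log Q = 2(+0.393 − (+0.448))/0.0592 = −1.858.
Balancing electrons gives I2(s) + Sn2+(aq) → 2 I-(aq) + Sn4+(aq); thus Q = ([I-(aq)]^2·[Sn4+(aq)]) / [Sn2+(aq)].
Isolating [Sn4+(aq)] in Q = 10^{−1.858} yields log [Sn4+(aq)] = −2.143, i.e. 0.0072 M.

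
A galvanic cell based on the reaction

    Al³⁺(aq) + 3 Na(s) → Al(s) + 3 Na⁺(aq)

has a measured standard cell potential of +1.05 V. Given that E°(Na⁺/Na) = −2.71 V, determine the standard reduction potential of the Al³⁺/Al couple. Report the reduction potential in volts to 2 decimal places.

−1.66 V

In the reaction as written the Al³⁺/Al couple is reduced (cathode) and Na⁺/Na is oxidized (anode), so E°cell = E°(Al³⁺/Al) − E°(Na⁺/Na).
E°(Al³⁺/Al) = E°cell + E°(anode) = +1.05 + (−2.71) = −1.66 V.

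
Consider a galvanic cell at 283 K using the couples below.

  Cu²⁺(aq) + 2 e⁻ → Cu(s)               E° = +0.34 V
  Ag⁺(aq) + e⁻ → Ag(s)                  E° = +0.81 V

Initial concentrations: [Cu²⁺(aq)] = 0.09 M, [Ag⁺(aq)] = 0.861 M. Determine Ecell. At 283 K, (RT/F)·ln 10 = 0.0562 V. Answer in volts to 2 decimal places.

The Ag⁺/Ag couple has the more positive E°, so it is the cathode; Cu²⁺/Cu is the anode.
The standard potential is +0.81 − (+0.34) = +0.47 V and the balanced reaction transfers n = 2 electrons.
Balancing gives 2 Ag⁺(aq) + Cu(s) → 2 Ag(s) + Cu²⁺(aq); hence Q = [Cu²⁺(aq)] / [Ag⁺(aq)]^2 = 0.121 (log Q = −0.916).
Applying E = E° − (RT ln10/nF)·log Q gives +0.47 − (0.0562/2)(−0.916) = +0.50 V.

+0.50 V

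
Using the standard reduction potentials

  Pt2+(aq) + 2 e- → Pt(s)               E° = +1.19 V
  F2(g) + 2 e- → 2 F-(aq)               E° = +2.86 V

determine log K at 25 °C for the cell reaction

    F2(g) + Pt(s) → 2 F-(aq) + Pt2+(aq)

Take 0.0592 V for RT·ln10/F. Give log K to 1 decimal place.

The F₂/F⁻ couple is reduced (cathode); E°cell = +2.86 − (+1.19) = +1.67 V with n = 2.
At equilibrium E = 0, so log K = nE°cell / 0.0592 = (2)(+1.67) / 0.0592 = 56.4.

log K = 56.4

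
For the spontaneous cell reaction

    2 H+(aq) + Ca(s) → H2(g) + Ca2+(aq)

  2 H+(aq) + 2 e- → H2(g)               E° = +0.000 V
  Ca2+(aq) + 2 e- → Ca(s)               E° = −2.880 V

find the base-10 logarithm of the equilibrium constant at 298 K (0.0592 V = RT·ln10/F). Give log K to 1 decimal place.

log K = 97.3

The 2H⁺/H₂ couple is reduced (cathode); E°cell = +0.000 − (−2.880) = +2.880 V with n = 2.
At equilibrium E = 0, so log K = nE°cell / 0.0592 = (2)(+2.880) / 0.0592 = 97.3.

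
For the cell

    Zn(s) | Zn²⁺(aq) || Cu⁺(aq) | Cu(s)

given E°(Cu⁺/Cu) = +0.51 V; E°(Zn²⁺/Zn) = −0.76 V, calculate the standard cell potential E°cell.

By convention the left-hand electrode in cell notation is the anode (oxidation) and the right-hand electrode is the cathode (reduction).
E°cell = E°(right) − E°(left) = +0.51 − (−0.76) = +1.27 V.

+1.27 V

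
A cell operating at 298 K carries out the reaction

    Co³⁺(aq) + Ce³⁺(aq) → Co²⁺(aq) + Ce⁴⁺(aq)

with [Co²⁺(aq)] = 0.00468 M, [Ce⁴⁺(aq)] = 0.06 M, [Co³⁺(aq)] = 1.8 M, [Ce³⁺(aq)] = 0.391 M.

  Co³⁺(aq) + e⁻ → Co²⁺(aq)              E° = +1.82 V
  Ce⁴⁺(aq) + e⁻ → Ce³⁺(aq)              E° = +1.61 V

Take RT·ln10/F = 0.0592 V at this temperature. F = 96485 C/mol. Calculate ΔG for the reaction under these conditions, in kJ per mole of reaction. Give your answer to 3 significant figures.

−39.7 kJ/mol

With Co³⁺/Co²⁺ reduced at the cathode, E°cell = +1.82 − (+1.61) = +0.21 V and n = 1.
The reaction quotient is ([Co²⁺(aq)]·[Ce⁴⁺(aq)]) / ([Co³⁺(aq)]·[Ce³⁺(aq)]) = 0.000399; by Nernst, E = +0.21 − (0.0592/1)(−3.399) = +0.4112 V.
Finally ΔG = −nFE = −(1)(96485 C/mol)(+0.4112 V) = −39.7 kJ/mol.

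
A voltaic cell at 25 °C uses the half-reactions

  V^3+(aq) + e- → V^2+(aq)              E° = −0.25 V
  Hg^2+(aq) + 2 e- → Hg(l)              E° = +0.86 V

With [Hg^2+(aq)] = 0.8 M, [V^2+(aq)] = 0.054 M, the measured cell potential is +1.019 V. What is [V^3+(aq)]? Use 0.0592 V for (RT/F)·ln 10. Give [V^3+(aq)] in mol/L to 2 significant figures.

1.7 M

With Hg²⁺/Hg at the cathode and V³⁺/V²⁺ at the anode, E°cell = +0.86 − (−0.25) = +1.11 V (n = 2).
From the Nernst equation, log Q = n(E° − E)/0.0592 = 2·(+1.11 − (+1.019))/0.0592 = 3.074.
For Hg^2+(aq) + 2 V^2+(aq) → Hg(l) + 2 V^3+(aq), the reaction quotient is Q = [V^3+(aq)]^2 / ([Hg^2+(aq)]·[V^2+(aq)]^2).
Solving for the unknown gives log [V^3+(aq)] = 0.221, so [V^3+(aq)] ≈ 1.7 M.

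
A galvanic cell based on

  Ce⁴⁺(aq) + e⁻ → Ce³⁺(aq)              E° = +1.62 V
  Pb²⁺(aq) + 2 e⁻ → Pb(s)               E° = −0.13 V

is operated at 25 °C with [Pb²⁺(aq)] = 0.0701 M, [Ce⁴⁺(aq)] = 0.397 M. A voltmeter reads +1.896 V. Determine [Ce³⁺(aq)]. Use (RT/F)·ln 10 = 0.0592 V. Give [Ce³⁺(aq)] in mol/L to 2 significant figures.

0.0051 M

Ce⁴⁺/Ce³⁺ is the cathode (higher E°); E°cell = +1.62 − (−0.13) = +1.75 V with n = 2.
Rearranging E = E° − (0.0592/n)·log Q gives log Q = 2(+1.75 − (+1.896))/0.0592 = −4.932.
Balancing electrons gives 2 Ce⁴⁺(aq) + Pb(s) → 2 Ce³⁺(aq) + Pb²⁺(aq); thus Q = ([Ce³⁺(aq)]^2·[Pb²⁺(aq)]) / [Ce⁴⁺(aq)]^2.
Substituting the known concentrations and solving, log [Ce³⁺(aq)] = −2.290 and [Ce³⁺(aq)] = 0.0051 M.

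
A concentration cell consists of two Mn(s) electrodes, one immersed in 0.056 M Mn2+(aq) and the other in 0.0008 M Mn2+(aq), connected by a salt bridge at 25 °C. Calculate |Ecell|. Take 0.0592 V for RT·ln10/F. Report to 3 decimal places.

For a concentration cell E°cell = 0, since both electrodes use the same couple.
The compartment with the higher Mn2+(aq) concentration (0.056 M) acts as the cathode; ions are reduced there and produced at the dilute (0.0008 M) anode.
With n = 2, Ecell = −(0.0592/2)·log([dilute]/[conc]) = −(0.0592/2)·log(0.0008/0.056) = +0.055 V.

0.055 V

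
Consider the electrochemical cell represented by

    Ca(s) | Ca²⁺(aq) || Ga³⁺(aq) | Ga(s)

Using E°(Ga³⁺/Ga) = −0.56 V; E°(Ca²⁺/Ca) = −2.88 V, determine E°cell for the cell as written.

By convention the left-hand electrode in cell notation is the anode (oxidation) and the right-hand electrode is the cathode (reduction).
E°cell = E°(right) − E°(left) = −0.56 − (−2.88) = +2.32 V.

+2.32 V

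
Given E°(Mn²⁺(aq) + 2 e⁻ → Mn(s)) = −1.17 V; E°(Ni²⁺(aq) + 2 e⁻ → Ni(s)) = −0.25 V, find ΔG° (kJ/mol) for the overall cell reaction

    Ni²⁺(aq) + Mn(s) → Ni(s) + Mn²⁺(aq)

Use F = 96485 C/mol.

In the reaction as written Ni²⁺(aq) is reduced, so the Ni²⁺/Ni couple is the cathode and Mn²⁺/Mn is the anode.
E°cell = −0.25 − (−1.17) = +0.92 V; balancing electrons gives n = 2.
ΔG° = −nFE°cell = −(2)(96485)(+0.92) J/mol = −178 kJ/mol.

−178 kJ/mol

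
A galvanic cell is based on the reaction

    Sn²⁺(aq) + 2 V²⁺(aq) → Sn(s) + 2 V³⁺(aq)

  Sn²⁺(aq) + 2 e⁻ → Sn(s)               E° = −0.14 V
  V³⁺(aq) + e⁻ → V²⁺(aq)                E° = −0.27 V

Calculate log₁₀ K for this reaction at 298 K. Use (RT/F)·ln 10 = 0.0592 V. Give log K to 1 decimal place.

log K = 4.4

The Sn²⁺/Sn couple is reduced (cathode); E°cell = −0.14 − (−0.27) = +0.13 V with n = 2.
At equilibrium E = 0, so log K = nE°cell / 0.0592 = (2)(+0.13) / 0.0592 = 4.4.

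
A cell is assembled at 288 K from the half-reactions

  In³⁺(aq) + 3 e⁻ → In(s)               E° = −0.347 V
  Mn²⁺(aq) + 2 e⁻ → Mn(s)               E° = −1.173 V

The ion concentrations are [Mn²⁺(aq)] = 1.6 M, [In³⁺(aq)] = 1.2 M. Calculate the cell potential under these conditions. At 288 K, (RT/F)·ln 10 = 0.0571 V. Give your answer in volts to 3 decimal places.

The In³⁺/In couple has the more positive E°, so it is the cathode; Mn²⁺/Mn is the anode.
E°cell = E°cat − E°an = −0.347 − (−1.173) = +0.826 V; n = 6.
The balanced reaction is 2 In³⁺(aq) + 3 Mn(s) → 2 In(s) + 3 Mn²⁺(aq), so Q = [Mn²⁺(aq)]^3 / [In³⁺(aq)]^2 = 2.84 and log Q = 0.454.
Applying E = E° − (RT ln10/nF)·log Q gives +0.826 − (0.0571/6)(0.454) = +0.822 V.

+0.822 V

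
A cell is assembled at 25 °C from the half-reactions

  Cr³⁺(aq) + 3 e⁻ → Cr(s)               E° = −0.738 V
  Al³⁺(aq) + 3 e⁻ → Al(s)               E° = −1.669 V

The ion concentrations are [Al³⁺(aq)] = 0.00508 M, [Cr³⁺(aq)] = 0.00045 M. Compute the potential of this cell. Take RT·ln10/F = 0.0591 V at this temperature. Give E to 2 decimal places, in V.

Cr³⁺/Cr is reduced (cathode, E° = −0.738 V) and Al³⁺/Al is oxidized (anode).
E°cell = −0.738 − (−1.669) = +0.931 V, with n = 3 electrons transferred.
The balanced reaction is Cr³⁺(aq) + Al(s) → Cr(s) + Al³⁺(aq), so Q = [Al³⁺(aq)] / [Cr³⁺(aq)] = 11.3 and log Q = 1.053.
By the Nernst equation, E = +0.931 − (0.0591/3)·(1.053) = +0.91 V.

+0.91 V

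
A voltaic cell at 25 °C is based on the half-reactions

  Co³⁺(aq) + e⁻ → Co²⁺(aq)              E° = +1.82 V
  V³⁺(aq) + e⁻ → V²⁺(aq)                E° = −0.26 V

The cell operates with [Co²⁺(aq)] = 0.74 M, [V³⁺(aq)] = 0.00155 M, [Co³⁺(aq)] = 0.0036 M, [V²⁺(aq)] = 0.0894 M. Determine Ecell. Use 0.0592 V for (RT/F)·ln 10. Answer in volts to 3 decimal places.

+2.047 V

The Co³⁺/Co²⁺ couple has the more positive E°, so it is the cathode; V³⁺/V²⁺ is the anode.
The standard potential is +1.82 − (−0.26) = +2.08 V and the balanced reaction transfers n = 1 electron.
The balanced reaction is Co³⁺(aq) + V²⁺(aq) → Co²⁺(aq) + V³⁺(aq), so Q = ([Co²⁺(aq)]·[V³⁺(aq)]) / ([Co³⁺(aq)]·[V²⁺(aq)]) = 3.56 and log Q = 0.552.
Applying E = E° − (RT ln10/nF)·log Q gives +2.08 − (0.0592/1)(0.552) = +2.047 V.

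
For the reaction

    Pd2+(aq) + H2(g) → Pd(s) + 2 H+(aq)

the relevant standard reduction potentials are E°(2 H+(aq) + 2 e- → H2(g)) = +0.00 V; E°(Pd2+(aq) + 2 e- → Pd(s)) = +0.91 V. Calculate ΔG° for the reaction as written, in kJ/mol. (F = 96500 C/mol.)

−176 kJ/mol

In the reaction as written Pd2+(aq) is reduced, so the Pd²⁺/Pd couple is the cathode and 2H⁺/H₂ is the anode.
E°cell = +0.91 − (+0.00) = +0.91 V; balancing electrons gives n = 2.
ΔG° = −nFE°cell = −(2)(96500)(+0.91) J/mol = −176 kJ/mol.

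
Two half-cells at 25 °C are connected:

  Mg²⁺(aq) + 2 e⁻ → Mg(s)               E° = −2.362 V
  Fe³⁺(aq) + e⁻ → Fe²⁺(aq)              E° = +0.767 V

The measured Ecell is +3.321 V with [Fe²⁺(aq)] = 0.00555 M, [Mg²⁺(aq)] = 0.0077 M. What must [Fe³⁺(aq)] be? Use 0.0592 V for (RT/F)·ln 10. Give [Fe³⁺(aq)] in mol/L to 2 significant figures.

0.85 M

The Fe³⁺/Fe²⁺ couple has the larger reduction potential, so it is the cathode: E°cell = +0.767 − (−2.362) = +3.129 V and n = 2.
From the Nernst equation, log Q = n(E° − E)/0.0592 = 2·(+3.129 − (+3.321))/0.0592 = −6.486.
Balancing electrons gives 2 Fe³⁺(aq) + Mg(s) → 2 Fe²⁺(aq) + Mg²⁺(aq); thus Q = ([Fe²⁺(aq)]^2·[Mg²⁺(aq)]) / [Fe³⁺(aq)]^2.
Solving for the unknown gives log [Fe³⁺(aq)] = −0.069, so [Fe³⁺(aq)] ≈ 0.85 M.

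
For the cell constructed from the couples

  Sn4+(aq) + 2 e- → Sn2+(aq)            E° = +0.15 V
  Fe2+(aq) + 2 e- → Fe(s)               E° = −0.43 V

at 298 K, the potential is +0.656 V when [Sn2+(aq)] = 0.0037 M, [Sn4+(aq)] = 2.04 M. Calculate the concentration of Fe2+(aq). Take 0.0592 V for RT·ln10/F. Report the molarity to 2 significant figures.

1.5 M

With Sn⁴⁺/Sn²⁺ at the cathode and Fe²⁺/Fe at the anode, E°cell = +0.15 − (−0.43) = +0.58 V (n = 2).
From the Nernst equation, log Q = n(E° − E)/0.0592 = 2·(+0.58 − (+0.656))/0.0592 = −2.568.
For Sn4+(aq) + Fe(s) → Sn2+(aq) + Fe2+(aq), the reaction quotient is Q = ([Sn2+(aq)]·[Fe2+(aq)]) / [Sn4+(aq)].
Substituting the known concentrations and solving, log [Fe2+(aq)] = 0.173 and [Fe2+(aq)] = 1.5 M.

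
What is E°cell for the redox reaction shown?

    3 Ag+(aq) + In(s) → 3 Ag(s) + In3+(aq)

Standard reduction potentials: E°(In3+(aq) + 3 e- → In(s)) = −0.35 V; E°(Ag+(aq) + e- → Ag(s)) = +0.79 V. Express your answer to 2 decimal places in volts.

In the reaction as written, Ag+(aq) is reduced (cathode) and In3+(aq) is produced by oxidation at the anode.
E°cell = E°(cathode) − E°(anode) = +0.79 − (−0.35) = +1.14 V.

+1.14 V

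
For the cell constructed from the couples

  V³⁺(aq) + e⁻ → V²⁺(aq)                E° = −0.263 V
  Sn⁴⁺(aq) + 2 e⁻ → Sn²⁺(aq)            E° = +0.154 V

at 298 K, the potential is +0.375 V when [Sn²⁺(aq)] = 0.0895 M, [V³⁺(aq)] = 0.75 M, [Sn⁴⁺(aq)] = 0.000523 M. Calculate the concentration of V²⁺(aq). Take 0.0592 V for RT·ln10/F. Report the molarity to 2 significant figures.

1.9 M

The Sn⁴⁺/Sn²⁺ couple has the larger reduction potential, so it is the cathode: E°cell = +0.154 − (−0.263) = +0.417 V and n = 2.
Since E = E° − (0.0592/n)·log Q, log Q = n(E° − E)/0.0592 = 1.419.
Balancing electrons gives Sn⁴⁺(aq) + 2 V²⁺(aq) → Sn²⁺(aq) + 2 V³⁺(aq); thus Q = ([Sn²⁺(aq)]·[V³⁺(aq)]^2) / ([Sn⁴⁺(aq)]·[V²⁺(aq)]^2).
Solving for the unknown gives log [V²⁺(aq)] = 0.282, so [V²⁺(aq)] ≈ 1.9 M.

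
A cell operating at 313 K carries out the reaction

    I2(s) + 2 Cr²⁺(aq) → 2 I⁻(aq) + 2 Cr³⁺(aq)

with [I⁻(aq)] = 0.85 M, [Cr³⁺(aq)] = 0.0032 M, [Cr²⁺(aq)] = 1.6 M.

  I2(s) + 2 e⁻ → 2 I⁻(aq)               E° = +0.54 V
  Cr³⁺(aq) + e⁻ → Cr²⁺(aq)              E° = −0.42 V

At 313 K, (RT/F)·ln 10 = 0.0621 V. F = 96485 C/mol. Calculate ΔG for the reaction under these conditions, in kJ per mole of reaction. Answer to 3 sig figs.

−218 kJ/mol

The standard cell potential is +0.54 − (−0.42) = +0.96 V, with n = 2 electrons in the balanced equation.
Here Q = ([I⁻(aq)]^2·[Cr³⁺(aq)]^2) / [Cr²⁺(aq)]^2 = 2.89×10^−6 (log Q = −5.539), giving E = +0.96 − (0.0621/2)·(−5.539) = +1.1320 V.
Finally ΔG = −nFE = −(2)(96485 C/mol)(+1.1320 V) = −218 kJ/mol.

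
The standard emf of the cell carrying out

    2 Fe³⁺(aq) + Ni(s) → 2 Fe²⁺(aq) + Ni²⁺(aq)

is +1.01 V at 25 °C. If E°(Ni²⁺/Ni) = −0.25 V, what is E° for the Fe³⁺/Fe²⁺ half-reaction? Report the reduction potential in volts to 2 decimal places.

+0.76 V

In the reaction as written the Fe³⁺/Fe²⁺ couple is reduced (cathode) and Ni²⁺/Ni is oxidized (anode), so E°cell = E°(Fe³⁺/Fe²⁺) − E°(Ni²⁺/Ni).
E°(Fe³⁺/Fe²⁺) = E°cell + E°(anode) = +1.01 + (−0.25) = +0.76 V.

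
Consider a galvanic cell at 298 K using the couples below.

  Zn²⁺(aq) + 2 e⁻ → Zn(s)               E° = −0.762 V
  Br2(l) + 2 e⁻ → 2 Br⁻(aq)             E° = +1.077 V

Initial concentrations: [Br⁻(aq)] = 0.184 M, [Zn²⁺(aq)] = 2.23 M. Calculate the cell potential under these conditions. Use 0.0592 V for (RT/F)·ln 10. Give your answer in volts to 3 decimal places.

Br₂/Br⁻ is reduced (cathode, E° = +1.077 V) and Zn²⁺/Zn is oxidized (anode).
The standard potential is +1.077 − (−0.762) = +1.839 V and the balanced reaction transfers n = 2 electrons.
Balancing gives Br2(l) + Zn(s) → 2 Br⁻(aq) + Zn²⁺(aq); hence Q = [Br⁻(aq)]^2·[Zn²⁺(aq)] = 0.0755 (log Q = −1.122).
E = E° − (0.0592/n)·log Q = +1.839 − (0.0592/2)(−1.122) = +1.872 V.

+1.872 V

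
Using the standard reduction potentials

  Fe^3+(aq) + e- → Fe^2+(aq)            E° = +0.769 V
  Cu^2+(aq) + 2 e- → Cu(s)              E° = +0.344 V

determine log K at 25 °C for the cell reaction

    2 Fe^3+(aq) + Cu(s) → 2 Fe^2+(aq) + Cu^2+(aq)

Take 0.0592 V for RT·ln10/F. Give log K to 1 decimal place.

log K = 14.4

The Fe³⁺/Fe²⁺ couple is reduced (cathode); E°cell = +0.769 − (+0.344) = +0.425 V with n = 2.
At equilibrium E = 0, so log K = nE°cell / 0.0592 = (2)(+0.425) / 0.0592 = 14.4.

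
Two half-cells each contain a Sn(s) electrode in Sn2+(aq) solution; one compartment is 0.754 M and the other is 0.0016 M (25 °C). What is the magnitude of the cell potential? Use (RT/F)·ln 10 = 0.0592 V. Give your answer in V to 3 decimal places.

For a concentration cell E°cell = 0, since both electrodes use the same couple.
The compartment with the higher Sn2+(aq) concentration (0.754 M) acts as the cathode; ions are reduced there and produced at the dilute (0.0016 M) anode.
With n = 2, Ecell = −(0.0592/2)·log([dilute]/[conc]) = −(0.0592/2)·log(0.0016/0.754) = +0.079 V.

0.079 V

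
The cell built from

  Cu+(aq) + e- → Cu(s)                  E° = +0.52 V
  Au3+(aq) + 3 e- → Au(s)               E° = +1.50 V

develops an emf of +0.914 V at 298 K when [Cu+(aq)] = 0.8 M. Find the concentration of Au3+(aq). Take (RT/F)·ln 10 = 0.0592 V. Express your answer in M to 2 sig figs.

The Au³⁺/Au couple has the larger reduction potential, so it is the cathode: E°cell = +1.50 − (+0.52) = +0.98 V and n = 3.
Rearranging E = E° − (0.0592/n)·log Q gives log Q = 3(+0.98 − (+0.914))/0.0592 = 3.345.
For Au3+(aq) + 3 Cu(s) → Au(s) + 3 Cu+(aq), the reaction quotient is Q = [Cu+(aq)]^3 / [Au3+(aq)].
Isolating [Au3+(aq)] in Q = 10^{3.345} yields log [Au3+(aq)] = −3.636, i.e. 0.00023 M.

0.00023 M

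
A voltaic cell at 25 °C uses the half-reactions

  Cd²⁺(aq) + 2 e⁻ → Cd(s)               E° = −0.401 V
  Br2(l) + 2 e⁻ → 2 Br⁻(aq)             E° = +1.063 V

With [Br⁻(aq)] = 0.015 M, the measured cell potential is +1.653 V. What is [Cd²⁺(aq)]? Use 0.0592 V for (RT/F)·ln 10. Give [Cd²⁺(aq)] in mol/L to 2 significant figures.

0.0018 M

The Br₂/Br⁻ couple has the larger reduction potential, so it is the cathode: E°cell = +1.063 − (−0.401) = +1.464 V and n = 2.
Since E = E° − (0.0592/n)·log Q, log Q = n(E° − E)/0.0592 = −6.385.
The balanced reaction is Br2(l) + Cd(s) → 2 Br⁻(aq) + Cd²⁺(aq), so Q = [Br⁻(aq)]^2·[Cd²⁺(aq)].
Substituting the known concentrations and solving, log [Cd²⁺(aq)] = −2.737 and [Cd²⁺(aq)] = 0.0018 M.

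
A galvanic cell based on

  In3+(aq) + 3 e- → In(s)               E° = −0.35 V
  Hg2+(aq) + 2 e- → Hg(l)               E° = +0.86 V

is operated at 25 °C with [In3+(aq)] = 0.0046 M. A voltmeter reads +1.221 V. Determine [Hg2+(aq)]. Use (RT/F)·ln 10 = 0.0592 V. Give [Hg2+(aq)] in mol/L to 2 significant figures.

Hg²⁺/Hg is the cathode (higher E°); E°cell = +0.86 − (−0.35) = +1.21 V with n = 6.
Rearranging E = E° − (0.0592/n)·log Q gives log Q = 6(+1.21 − (+1.221))/0.0592 = −1.115.
For 3 Hg2+(aq) + 2 In(s) → 3 Hg(l) + 2 In3+(aq), the reaction quotient is Q = [In3+(aq)]^2 / [Hg2+(aq)]^3.
Solving for the unknown gives log [Hg2+(aq)] = −1.186, so [Hg2+(aq)] ≈ 0.065 M.

0.065 M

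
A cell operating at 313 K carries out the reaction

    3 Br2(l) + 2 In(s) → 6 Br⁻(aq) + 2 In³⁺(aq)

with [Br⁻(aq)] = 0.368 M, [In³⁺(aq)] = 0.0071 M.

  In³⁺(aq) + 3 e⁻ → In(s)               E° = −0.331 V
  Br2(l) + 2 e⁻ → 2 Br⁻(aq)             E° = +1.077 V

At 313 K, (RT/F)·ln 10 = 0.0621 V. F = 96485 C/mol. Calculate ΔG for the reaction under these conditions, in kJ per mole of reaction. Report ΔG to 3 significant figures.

With Br₂/Br⁻ reduced at the cathode, E°cell = +1.077 − (−0.331) = +1.408 V and n = 6.
Q = [Br⁻(aq)]^6·[In³⁺(aq)]^2 = 1.25×10^−7, so log Q = −6.902 and E = +1.408 − (0.0621/6)(−6.902) = +1.4794 V.
ΔG = −nFE = −(6)(96485)(+1.4794) J/mol = −856 kJ/mol.

−856 kJ/mol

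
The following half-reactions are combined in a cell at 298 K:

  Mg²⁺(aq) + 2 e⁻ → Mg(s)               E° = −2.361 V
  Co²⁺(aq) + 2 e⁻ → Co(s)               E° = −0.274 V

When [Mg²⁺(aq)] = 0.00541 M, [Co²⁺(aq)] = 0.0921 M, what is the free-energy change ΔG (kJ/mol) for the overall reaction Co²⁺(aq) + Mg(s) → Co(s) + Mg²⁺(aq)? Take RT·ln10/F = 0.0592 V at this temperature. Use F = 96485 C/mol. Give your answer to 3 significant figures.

−410 kJ/mol

With Co²⁺/Co reduced at the cathode, E°cell = −0.274 − (−2.361) = +2.087 V and n = 2.
Here Q = [Mg²⁺(aq)] / [Co²⁺(aq)] = 0.0587 (log Q = −1.231), giving E = +2.087 − (0.0592/2)·(−1.231) = +2.1234 V.
ΔG = −nFE = −(2)(96485)(+2.1234) J/mol = −410 kJ/mol.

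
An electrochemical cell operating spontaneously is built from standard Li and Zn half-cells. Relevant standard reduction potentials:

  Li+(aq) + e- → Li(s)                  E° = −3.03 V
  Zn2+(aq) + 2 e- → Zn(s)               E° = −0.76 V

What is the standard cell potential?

+2.27 V

The Zn²⁺/Zn couple has the higher E°, so Zn ion is reduced (cathode) and Li is oxidized (anode).
E°cell = E°(cathode) − E°(anode) = −0.76 − (−3.03) = +2.27 V.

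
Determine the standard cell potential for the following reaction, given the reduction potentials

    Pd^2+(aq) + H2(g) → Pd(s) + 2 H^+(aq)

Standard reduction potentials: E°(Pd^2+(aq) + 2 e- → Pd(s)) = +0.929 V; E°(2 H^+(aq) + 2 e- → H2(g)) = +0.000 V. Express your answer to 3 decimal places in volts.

In the reaction as written, Pd^2+(aq) is reduced (cathode) and H^+(aq) is produced by oxidation at the anode.
E°cell = E°(cathode) − E°(anode) = +0.929 − (+0.000) = +0.929 V.

+0.929 V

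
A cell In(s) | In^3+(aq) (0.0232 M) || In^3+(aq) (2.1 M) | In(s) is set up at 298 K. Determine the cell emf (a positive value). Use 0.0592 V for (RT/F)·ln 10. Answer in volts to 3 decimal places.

For a concentration cell E°cell = 0, since both electrodes use the same couple.
The compartment with the higher In^3+(aq) concentration (2.1 M) acts as the cathode; ions are reduced there and produced at the dilute (0.0232 M) anode.
With n = 3, Ecell = −(0.0592/3)·log([dilute]/[conc]) = −(0.0592/3)·log(0.0232/2.1) = +0.039 V.

0.039 V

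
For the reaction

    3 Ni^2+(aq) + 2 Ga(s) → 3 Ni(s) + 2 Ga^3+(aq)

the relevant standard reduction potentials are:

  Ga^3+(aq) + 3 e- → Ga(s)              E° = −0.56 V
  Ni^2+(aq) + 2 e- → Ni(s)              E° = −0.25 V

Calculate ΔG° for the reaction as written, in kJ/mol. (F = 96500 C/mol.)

In the reaction as written Ni^2+(aq) is reduced, so the Ni²⁺/Ni couple is the cathode and Ga³⁺/Ga is the anode.
E°cell = −0.25 − (−0.56) = +0.31 V; balancing electrons gives n = 6.
ΔG° = −nFE°cell = −(6)(96500)(+0.31) J/mol = −179 kJ/mol.

−179 kJ/mol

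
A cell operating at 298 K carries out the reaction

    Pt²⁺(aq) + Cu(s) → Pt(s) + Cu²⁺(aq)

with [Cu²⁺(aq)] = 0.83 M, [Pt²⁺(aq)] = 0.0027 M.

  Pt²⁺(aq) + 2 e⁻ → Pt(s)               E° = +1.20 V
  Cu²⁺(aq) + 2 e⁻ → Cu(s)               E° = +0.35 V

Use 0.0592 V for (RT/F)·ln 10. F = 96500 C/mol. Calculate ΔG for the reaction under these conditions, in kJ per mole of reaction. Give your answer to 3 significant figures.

−150 kJ/mol

The standard cell potential is +1.20 − (+0.35) = +0.85 V, with n = 2 electrons in the balanced equation.
Q = [Cu²⁺(aq)] / [Pt²⁺(aq)] = 307, so log Q = 2.488 and E = +0.85 − (0.0592/2)(2.488) = +0.7764 V.
Then ΔG = −nFE = −2 × 96500 × +0.7764 J/mol = −150 kJ/mol.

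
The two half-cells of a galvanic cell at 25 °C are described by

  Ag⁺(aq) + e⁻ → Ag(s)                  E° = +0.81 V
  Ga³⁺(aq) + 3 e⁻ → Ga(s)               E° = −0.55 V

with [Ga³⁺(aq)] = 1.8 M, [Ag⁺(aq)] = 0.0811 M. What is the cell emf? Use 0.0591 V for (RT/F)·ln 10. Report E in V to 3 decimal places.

Since E°(Ag⁺/Ag) > E°(Ga³⁺/Ga), Ag⁺/Ag serves as the cathode.
E°cell = +0.81 − (−0.55) = +1.36 V, with n = 3 electrons transferred.
For the overall reaction 3 Ag⁺(aq) + Ga(s) → 3 Ag(s) + Ga³⁺(aq), Q = [Ga³⁺(aq)] / [Ag⁺(aq)]^3 = 3.37×10^3, giving log Q = 3.528.
E = E° − (0.0591/n)·log Q = +1.36 − (0.0591/3)(3.528) = +1.290 V.

+1.290 V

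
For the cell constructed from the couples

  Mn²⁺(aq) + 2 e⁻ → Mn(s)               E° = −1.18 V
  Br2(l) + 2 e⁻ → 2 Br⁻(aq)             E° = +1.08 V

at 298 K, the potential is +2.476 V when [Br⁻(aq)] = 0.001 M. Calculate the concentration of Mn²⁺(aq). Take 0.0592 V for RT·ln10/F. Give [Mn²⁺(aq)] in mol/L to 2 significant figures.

0.050 M

Br₂/Br⁻ is the cathode (higher E°); E°cell = +1.08 − (−1.18) = +2.26 V with n = 2.
From the Nernst equation, log Q = n(E° − E)/0.0592 = 2·(+2.26 − (+2.476))/0.0592 = −7.297.
For Br2(l) + Mn(s) → 2 Br⁻(aq) + Mn²⁺(aq), the reaction quotient is Q = [Br⁻(aq)]^2·[Mn²⁺(aq)].
Isolating [Mn²⁺(aq)] in Q = 10^{−7.297} yields log [Mn²⁺(aq)] = −1.297, i.e. 0.050 M.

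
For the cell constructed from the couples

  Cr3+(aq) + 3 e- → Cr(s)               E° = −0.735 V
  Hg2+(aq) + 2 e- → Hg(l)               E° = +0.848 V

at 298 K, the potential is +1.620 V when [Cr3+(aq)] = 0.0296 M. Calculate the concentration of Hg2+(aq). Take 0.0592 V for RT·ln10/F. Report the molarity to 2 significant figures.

With Hg²⁺/Hg at the cathode and Cr³⁺/Cr at the anode, E°cell = +0.848 − (−0.735) = +1.583 V (n = 6).
Rearranging E = E° − (0.0592/n)·log Q gives log Q = 6(+1.583 − (+1.620))/0.0592 = −3.750.
For 3 Hg2+(aq) + 2 Cr(s) → 3 Hg(l) + 2 Cr3+(aq), the reaction quotient is Q = [Cr3+(aq)]^2 / [Hg2+(aq)]^3.
Substituting the known concentrations and solving, log [Hg2+(aq)] = 0.231 and [Hg2+(aq)] = 1.7 M.

1.7 M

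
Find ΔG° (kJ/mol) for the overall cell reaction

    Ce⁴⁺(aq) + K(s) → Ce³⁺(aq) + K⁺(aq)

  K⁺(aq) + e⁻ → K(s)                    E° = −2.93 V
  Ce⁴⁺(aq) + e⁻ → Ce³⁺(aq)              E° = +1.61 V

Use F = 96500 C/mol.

−438 kJ/mol

In the reaction as written Ce⁴⁺(aq) is reduced, so the Ce⁴⁺/Ce³⁺ couple is the cathode and K⁺/K is the anode.
E°cell = +1.61 − (−2.93) = +4.54 V; balancing electrons gives n = 1.
ΔG° = −nFE°cell = −(1)(96500)(+4.54) J/mol = −438 kJ/mol.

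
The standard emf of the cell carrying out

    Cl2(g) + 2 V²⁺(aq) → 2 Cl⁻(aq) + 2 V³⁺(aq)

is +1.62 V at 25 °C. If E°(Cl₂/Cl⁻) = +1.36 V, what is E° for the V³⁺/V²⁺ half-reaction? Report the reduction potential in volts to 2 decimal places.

−0.26 V

In the reaction as written the Cl₂/Cl⁻ couple is reduced (cathode) and V³⁺/V²⁺ is oxidized (anode), so E°cell = E°(Cl₂/Cl⁻) − E°(V³⁺/V²⁺).
E°(V³⁺/V²⁺) = E°(cathode) − E°cell = +1.36 − (+1.62) = −0.26 V.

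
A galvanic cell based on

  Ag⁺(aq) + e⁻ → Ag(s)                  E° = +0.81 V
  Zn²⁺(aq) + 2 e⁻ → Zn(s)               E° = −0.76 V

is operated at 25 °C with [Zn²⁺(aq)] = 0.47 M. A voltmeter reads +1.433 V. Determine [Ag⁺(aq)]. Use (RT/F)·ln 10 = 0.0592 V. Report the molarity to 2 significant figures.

0.0033 M

Ag⁺/Ag is the cathode (higher E°); E°cell = +0.81 − (−0.76) = +1.57 V with n = 2.
From the Nernst equation, log Q = n(E° − E)/0.0592 = 2·(+1.57 − (+1.433))/0.0592 = 4.628.
Balancing electrons gives 2 Ag⁺(aq) + Zn(s) → 2 Ag(s) + Zn²⁺(aq); thus Q = [Zn²⁺(aq)] / [Ag⁺(aq)]^2.
Solving for the unknown gives log [Ag⁺(aq)] = −2.478, so [Ag⁺(aq)] ≈ 0.0033 M.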